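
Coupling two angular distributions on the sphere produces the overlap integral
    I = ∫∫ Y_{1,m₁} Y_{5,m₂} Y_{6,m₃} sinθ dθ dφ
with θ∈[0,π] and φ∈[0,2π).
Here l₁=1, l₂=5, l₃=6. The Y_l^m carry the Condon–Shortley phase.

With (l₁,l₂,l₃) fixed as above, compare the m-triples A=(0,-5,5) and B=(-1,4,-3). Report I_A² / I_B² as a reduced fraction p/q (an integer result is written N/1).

Same 1,5,6: normalisation and zero-m 3j drop out of the ratio.
A: Δ: 0! 2! 10! / 13! → 1/858; sum: t=0:+1/3628800 = 1/3628800; 3j²(1 5 6; 0 -5 5) = Δ·Π!·Σ² = 1/78  (sign -1)
B: Δ: 0! 2! 10! / 13! → 1/858; sum: t=0:+1/725760 = 1/725760; 3j²(1 5 6; -1 4 -3) = Δ·Π!·Σ² = 1/286  (sign -1)
I_A²/I_B² = (1/78)/(1/286) = 11/3

11/3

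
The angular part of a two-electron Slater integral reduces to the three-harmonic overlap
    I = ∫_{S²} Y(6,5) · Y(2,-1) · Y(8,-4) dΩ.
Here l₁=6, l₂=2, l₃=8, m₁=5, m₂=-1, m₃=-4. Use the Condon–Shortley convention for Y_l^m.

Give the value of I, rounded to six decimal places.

0.058794

Rules hold: Σm=0, L=16 even, 4≤8≤8.
N = 13·5·17 = 1105
Δ = 0!·12!·4!/17! = 1/30940
Racah Σ t=0..0: t=0:+1/2073600 = 1/2073600
⇒ 3j(6 2 8; 0 0 0)² = 28/1105, sgn +1
Racah Σ t=0..0: t=0:+1/239500800 = 1/239500800
⇒ 3j(6 2 8; 5 -1 -4)² = 12/7735, sgn +1
4πI² = N·(3j₀)²·(3jₘ)² = 48/1105
I = +1·√(0.0434389/4π) = 0.05879421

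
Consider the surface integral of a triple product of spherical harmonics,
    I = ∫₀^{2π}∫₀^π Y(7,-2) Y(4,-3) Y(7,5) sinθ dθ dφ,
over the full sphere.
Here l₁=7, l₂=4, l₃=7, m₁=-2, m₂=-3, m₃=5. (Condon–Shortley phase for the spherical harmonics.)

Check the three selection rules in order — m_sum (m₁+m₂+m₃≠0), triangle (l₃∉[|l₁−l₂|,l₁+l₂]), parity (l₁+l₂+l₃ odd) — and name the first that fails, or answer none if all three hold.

Σmᵢ = 0  ✓
l₃∈[|l₁−l₂|,l₁+l₂]=[3,11], have l₃=7  ✓
Σlᵢ = 18 ⇒ even  ✓

none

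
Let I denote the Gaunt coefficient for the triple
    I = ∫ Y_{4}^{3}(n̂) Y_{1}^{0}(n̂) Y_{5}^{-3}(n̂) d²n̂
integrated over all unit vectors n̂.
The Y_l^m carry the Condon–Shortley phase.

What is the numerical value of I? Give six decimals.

Rules hold: Σm=0, L=10 even, 3≤5≤5.
N = 9·3·11 = 297
Δ = 0!·8!·2!/11! = 1/495
Racah Σ t=0..0: t=0:+1/576 = 1/576
⇒ 3j(4 1 5; 0 0 0)² = 5/99, sgn -1
Racah Σ t=0..0: t=0:+1/5040 = 1/5040
⇒ 3j(4 1 5; 3 0 -3)² = 16/495, sgn +1
4πI² = N·(3j₀)²·(3jₘ)² = 16/33
I = -1·√(0.484848/4π) = -0.19642560

-0.196426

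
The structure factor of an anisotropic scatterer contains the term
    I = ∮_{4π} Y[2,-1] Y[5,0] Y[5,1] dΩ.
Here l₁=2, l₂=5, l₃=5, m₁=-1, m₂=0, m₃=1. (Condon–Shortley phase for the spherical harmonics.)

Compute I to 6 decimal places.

-0.036166

Checks pass: Σm=0; 12 even; l₃=5∈[3,7].
(2·2+1)(2·5+1)(2·5+1) = 605
Δ: 2! 2! 8! / 13! → 1/38610
sum: t=0:+1/2880 t=1:−1/576 t=2:+1/2880 = -1/960
3j²(2 5 5; 0 0 0) = Δ·Π!·Σ² = 10/429  (sign +1)
sum: t=1:−1/1152 t=2:+1/1440 = -1/5760
3j²(2 5 5; -1 0 1) = Δ·Π!·Σ² = 1/858  (sign -1)
combine: 4πI² = 605·10/429·1/858 = 25/1521
take √, sign -1: I = -0.03616600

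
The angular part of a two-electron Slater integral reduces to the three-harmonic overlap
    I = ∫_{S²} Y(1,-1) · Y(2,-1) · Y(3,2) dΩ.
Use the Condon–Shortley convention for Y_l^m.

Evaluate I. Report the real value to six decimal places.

m-sum 0 ✓  L=6 even ✓  1≤3≤3 ✓
Π(2lᵢ+1) = 3×5×7 = 105
triangle coeff Δ(1,2,3) = 1/105
Σ_t [0,0]: t=0:+1/4 = 1/4
(3j)²=3/35 [(1 2 3; 0 0 0)], sign=-1
Σ_t [0,0]: t=0:+1/12 = 1/12
(3j)²=2/21 [(1 2 3; -1 -1 2)], sign=-1
⇒ 4πI² = 6/7
I = (+1)√(6/7/(4π)) = 0.26116903

0.261169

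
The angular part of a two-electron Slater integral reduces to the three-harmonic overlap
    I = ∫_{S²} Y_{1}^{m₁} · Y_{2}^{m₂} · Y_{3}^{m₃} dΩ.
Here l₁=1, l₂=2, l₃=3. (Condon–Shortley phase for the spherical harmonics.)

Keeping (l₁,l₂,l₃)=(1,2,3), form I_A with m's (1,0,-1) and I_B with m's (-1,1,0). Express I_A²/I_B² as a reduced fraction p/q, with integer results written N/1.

Same 1,2,3: normalisation and zero-m 3j drop out of the ratio.
A: Δ: 0! 2! 4! / 7! → 1/105; sum: t=0:+1/8 = 1/8; 3j²(1 2 3; 1 0 -1) = Δ·Π!·Σ² = 2/35  (sign +1)
B: Δ: 0! 2! 4! / 7! → 1/105; sum: t=0:+1/12 = 1/12; 3j²(1 2 3; -1 1 0) = Δ·Π!·Σ² = 1/35  (sign -1)
I_A²/I_B² = (2/35)/(1/35) = 2/1

2/1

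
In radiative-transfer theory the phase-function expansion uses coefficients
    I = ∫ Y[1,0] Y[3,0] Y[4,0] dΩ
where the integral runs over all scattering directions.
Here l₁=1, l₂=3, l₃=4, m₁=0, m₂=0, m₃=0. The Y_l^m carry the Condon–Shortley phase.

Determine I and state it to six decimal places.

0.246233

Rules hold: Σm=0, L=8 even, 2≤4≤4.
N = 3·7·9 = 189
Δ = 0!·2!·6!/9! = 1/252
Racah Σ t=0..0: t=0:+1/36 = 1/36
⇒ 3j(1 3 4; 0 0 0)² = 4/63, sgn +1
(m-triple is (0,0,0) — same symbol as above.)
4πI² = N·(3j₀)²·(3jₘ)² = 16/21
I = +1·√(0.761905/4π) = 0.24623252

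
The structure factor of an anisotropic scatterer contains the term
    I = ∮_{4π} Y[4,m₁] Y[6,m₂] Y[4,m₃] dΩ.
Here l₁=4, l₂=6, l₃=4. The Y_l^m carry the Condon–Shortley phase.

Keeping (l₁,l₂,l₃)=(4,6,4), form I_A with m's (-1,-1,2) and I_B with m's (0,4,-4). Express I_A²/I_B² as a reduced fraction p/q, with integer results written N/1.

21/80

Shared (l₁,l₂,l₃)=(4,6,4): N and (l;000)² cancel in I_A²/I_B².
A: Δ = 6!·2!·6!/15! = 1/1261260; Racah Σ t=3..5: t=3:−1/3456 t=4:+1/5760 t=5:−1/172800 = -7/57600; ⇒ 3j(4 6 4; -1 -1 2)² = 21/2860, sgn -1
B: Δ = 6!·2!·6!/15! = 1/1261260; Racah Σ t=4..4: t=4:+1/69120 = 1/69120; ⇒ 3j(4 6 4; 0 4 -4)² = 4/143, sgn +1
I_A²/I_B² = (21/2860)/(4/143) = 21/80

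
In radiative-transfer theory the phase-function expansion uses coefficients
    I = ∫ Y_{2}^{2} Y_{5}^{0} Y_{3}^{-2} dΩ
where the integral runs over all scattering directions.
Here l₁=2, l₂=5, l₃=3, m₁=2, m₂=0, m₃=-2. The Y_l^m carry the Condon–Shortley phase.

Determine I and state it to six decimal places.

Rules hold: Σm=0, L=10 even, 3≤3≤7.
N = 5·11·7 = 385
Δ = 4!·0!·6!/11! = 1/2310
Racah Σ t=2..2: t=2:+1/144 = 1/144
⇒ 3j(2 5 3; 0 0 0)² = 10/231, sgn -1
Racah Σ t=0..0: t=0:+1/2880 = 1/2880
⇒ 3j(2 5 3; 2 0 -2)² = 1/462, sgn -1
4πI² = N·(3j₀)²·(3jₘ)² = 25/693
I = +1·√(0.036075/4π) = 0.05357948

0.053579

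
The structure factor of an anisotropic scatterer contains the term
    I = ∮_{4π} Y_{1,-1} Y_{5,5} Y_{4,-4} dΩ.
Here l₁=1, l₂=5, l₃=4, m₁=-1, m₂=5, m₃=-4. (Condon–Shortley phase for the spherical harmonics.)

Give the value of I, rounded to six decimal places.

-0.329416

m-sum 0 ✓  L=10 even ✓  4≤4≤6 ✓
Π(2lᵢ+1) = 3×11×9 = 297
triangle coeff Δ(1,5,4) = 1/495
Σ_t [1,1]: t=1:−1/576 = -1/576
(3j)²=5/99 [(1 5 4; 0 0 0)], sign=-1
Σ_t [2,2]: t=2:+1/80640 = 1/80640
(3j)²=1/11 [(1 5 4; -1 5 -4)], sign=+1
⇒ 4πI² = 15/11
I = (-1)√(15/11/(4π)) = -0.32941575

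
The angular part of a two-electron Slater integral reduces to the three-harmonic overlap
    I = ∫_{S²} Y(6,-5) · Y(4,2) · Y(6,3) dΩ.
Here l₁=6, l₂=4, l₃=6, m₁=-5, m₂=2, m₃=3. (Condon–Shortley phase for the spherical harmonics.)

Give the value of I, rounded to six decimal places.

Checks pass: Σm=0; 16 even; l₃=6∈[2,10].
(2·6+1)(2·4+1)(2·6+1) = 1521
Δ: 4! 8! 4! / 17! → 1/15315300
sum: t=0:+1/829440 t=1:−1/25920 t=2:+1/9216 t=3:−1/25920 t=4:+1/829440 = 7/207360
3j²(6 4 6; 0 0 0) = Δ·Π!·Σ² = 28/2431  (sign +1)
sum: t=3:−1/1451520 t=4:+1/483840 = 1/725760
3j²(6 4 6; -5 2 3) = Δ·Π!·Σ² = 24/1547  (sign -1)
combine: 4πI² = 1521·28/2431·24/1547 = 864/3179
take √, sign -1: I = -0.14706410

-0.147064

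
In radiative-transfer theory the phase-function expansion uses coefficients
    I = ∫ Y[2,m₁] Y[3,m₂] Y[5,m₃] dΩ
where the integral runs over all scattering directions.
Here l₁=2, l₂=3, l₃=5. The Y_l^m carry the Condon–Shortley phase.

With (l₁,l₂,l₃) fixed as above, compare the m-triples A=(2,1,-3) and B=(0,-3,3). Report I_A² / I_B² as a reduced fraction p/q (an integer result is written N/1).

Shared (l₁,l₂,l₃)=(2,3,5): N and (l;000)² cancel in I_A²/I_B².
A: Δ = 0!·4!·6!/11! = 1/2310; Racah Σ t=0..0: t=0:+1/1152 = 1/1152; ⇒ 3j(2 3 5; 2 1 -3)² = 1/33, sgn +1
B: Δ = 0!·4!·6!/11! = 1/2310; Racah Σ t=0..0: t=0:+1/2880 = 1/2880; ⇒ 3j(2 3 5; 0 -3 3)² = 2/165, sgn +1
I_A²/I_B² = (1/33)/(2/165) = 5/2

5/2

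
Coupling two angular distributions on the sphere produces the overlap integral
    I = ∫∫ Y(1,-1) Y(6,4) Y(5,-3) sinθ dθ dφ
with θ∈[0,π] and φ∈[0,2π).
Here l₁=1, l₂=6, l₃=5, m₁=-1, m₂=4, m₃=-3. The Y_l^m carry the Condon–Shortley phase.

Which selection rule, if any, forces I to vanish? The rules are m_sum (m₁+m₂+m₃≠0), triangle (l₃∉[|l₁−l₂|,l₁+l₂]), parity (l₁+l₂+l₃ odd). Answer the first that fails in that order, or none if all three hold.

none

m₁+m₂+m₃ = -1 + 4 − 3 = 0  ✓
triangle: |1−6|=5 ≤ l₃=5 ≤ 1+6=7  ✓
parity: l₁+l₂+l₃ = 12 is even  ✓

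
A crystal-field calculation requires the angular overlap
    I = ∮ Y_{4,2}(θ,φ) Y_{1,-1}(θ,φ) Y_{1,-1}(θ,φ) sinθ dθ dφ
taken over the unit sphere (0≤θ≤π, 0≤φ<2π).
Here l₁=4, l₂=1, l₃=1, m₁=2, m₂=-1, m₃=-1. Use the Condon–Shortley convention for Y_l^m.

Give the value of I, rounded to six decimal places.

|4−1|≤1≤4+1 violated ⇒ I = 0

0.000000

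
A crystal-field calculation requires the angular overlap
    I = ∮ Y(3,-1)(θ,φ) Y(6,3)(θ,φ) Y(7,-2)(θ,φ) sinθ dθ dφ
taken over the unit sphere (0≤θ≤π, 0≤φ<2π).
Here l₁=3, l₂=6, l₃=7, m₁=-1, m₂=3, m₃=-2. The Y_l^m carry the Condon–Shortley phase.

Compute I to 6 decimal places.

-0.122872

Rules hold: Σm=0, L=16 even, 3≤7≤9.
N = 7·13·15 = 1365
Δ = 2!·4!·10!/17! = 1/2042040
Racah Σ t=0..2: t=0:+1/207360 t=1:−1/57600 t=2:+1/207360 = -1/129600
⇒ 3j(3 6 7; 0 0 0)² = 168/12155, sgn +1
Racah Σ t=0..2: t=0:+1/17418240 t=1:−1/483840 t=2:+1/241920 = 37/17418240
⇒ 3j(3 6 7; -1 3 -2)² = 1369/136136, sgn -1
4πI² = N·(3j₀)²·(3jₘ)² = 86247/454597
I = -1·√(0.189722/4π) = -0.12287224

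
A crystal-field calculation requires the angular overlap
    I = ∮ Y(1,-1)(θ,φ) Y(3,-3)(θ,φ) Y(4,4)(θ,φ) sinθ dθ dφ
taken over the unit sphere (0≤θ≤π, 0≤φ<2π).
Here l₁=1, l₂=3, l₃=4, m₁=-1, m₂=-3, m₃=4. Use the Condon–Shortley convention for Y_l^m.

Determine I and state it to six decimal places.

Rules hold: Σm=0, L=8 even, 2≤4≤4.
N = 3·7·9 = 189
Δ = 0!·2!·6!/9! = 1/252
Racah Σ t=0..0: t=0:+1/36 = 1/36
⇒ 3j(1 3 4; 0 0 0)² = 4/63, sgn +1
Racah Σ t=0..0: t=0:+1/1440 = 1/1440
⇒ 3j(1 3 4; -1 -3 4)² = 1/9, sgn +1
4πI² = N·(3j₀)²·(3jₘ)² = 4/3
I = +1·√(1.33333/4π) = 0.32573501

0.325735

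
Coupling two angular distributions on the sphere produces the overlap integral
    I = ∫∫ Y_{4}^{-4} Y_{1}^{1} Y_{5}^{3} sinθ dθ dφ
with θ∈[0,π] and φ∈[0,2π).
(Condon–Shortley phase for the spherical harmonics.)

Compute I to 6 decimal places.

-0.049106

m-sum 0 ✓  L=10 even ✓  3≤5≤5 ✓
Π(2lᵢ+1) = 9×3×11 = 297
triangle coeff Δ(4,1,5) = 1/495
Σ_t [0,0]: t=0:+1/576 = 1/576
(3j)²=5/99 [(4 1 5; 0 0 0)], sign=-1
Σ_t [0,0]: t=0:+1/80640 = 1/80640
(3j)²=1/495 [(4 1 5; -4 1 3)], sign=+1
⇒ 4πI² = 1/33
I = (-1)√(1/33/(4π)) = -0.04910640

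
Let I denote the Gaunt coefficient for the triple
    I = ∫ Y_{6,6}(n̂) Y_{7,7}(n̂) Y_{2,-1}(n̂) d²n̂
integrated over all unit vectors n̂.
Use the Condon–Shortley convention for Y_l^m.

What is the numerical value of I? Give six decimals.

Σmᵢ = 12 ≠ 0, so the φ-integral vanishes; I = 0

0.000000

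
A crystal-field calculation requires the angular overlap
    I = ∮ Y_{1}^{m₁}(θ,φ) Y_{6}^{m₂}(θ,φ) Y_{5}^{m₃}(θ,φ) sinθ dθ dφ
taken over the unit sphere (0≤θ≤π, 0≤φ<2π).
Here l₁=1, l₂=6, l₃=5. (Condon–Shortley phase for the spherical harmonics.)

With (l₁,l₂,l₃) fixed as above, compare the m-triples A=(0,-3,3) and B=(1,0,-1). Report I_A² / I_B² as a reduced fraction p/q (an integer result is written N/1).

Shared (l₁,l₂,l₃)=(1,6,5): N and (l;000)² cancel in I_A²/I_B².
A: Δ = 2!·0!·10!/13! = 1/858; Racah Σ t=1..1: t=1:−1/80640 = -1/80640; ⇒ 3j(1 6 5; 0 -3 3)² = 9/286, sgn -1
B: Δ = 2!·0!·10!/13! = 1/858; Racah Σ t=0..0: t=0:+1/34560 = 1/34560; ⇒ 3j(1 6 5; 1 0 -1)² = 5/286, sgn +1
I_A²/I_B² = (9/286)/(5/286) = 9/5

9/5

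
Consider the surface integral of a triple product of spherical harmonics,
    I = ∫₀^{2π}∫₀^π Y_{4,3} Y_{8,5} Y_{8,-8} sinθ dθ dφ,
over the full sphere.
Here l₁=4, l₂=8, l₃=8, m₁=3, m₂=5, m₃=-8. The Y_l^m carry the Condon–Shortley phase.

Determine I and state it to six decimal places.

-0.089083

m-sum 0 ✓  L=20 even ✓  4≤8≤12 ✓
Π(2lᵢ+1) = 9×17×17 = 2601
triangle coeff Δ(4,8,8) = 1/185175900
Σ_t [0,4]: t=0:+1/557383680 t=1:−1/21772800 t=2:+1/8294400 t=3:−1/21772800 t=4:+1/557383680 = 1/30965760
(3j)²=36/4199 [(4 8 8; 0 0 0)], sign=+1
Σ_t [1,1]: t=1:−1/68976230400 = -1/68976230400
(3j)²=13/2907 [(4 8 8; 3 5 -8)], sign=-1
⇒ 4πI² = 36/361
I = (-1)√(36/361/(4π)) = -0.08908257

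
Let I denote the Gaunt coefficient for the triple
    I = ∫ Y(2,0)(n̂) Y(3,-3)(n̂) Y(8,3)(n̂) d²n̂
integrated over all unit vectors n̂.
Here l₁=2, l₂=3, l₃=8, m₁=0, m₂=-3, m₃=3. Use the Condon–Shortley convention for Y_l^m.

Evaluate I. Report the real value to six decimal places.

0.000000

|2−3|≤8≤2+3 violated ⇒ I = 0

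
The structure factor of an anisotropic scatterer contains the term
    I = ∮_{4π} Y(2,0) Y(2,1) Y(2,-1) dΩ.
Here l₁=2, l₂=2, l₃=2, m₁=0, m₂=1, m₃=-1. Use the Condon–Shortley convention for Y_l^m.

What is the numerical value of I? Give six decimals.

Checks pass: Σm=0; 6 even; l₃=2∈[0,4].
(2·2+1)(2·2+1)(2·2+1) = 125
Δ: 2! 2! 2! / 7! → 1/630
sum: t=0:+1/8 t=1:−1/1 t=2:+1/8 = -3/4
3j²(2 2 2; 0 0 0) = Δ·Π!·Σ² = 2/35  (sign -1)
sum: t=1:−1/2 t=2:+1/4 = -1/4
3j²(2 2 2; 0 1 -1) = Δ·Π!·Σ² = 1/70  (sign +1)
combine: 4πI² = 125·2/35·1/70 = 5/49
take √, sign -1: I = -0.09011188

-0.090112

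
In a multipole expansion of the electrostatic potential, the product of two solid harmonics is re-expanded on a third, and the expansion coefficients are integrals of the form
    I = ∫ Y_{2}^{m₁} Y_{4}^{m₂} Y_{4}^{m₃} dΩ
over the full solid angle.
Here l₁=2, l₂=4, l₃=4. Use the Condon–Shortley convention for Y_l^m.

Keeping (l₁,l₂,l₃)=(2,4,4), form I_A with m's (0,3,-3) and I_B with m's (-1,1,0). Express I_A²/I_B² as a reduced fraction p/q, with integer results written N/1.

Same 2,4,4: normalisation and zero-m 3j drop out of the ratio.
A: Δ: 2! 2! 6! / 11! → 1/13860; sum: t=1:−1/720 t=2:+1/480 = 1/1440; 3j²(2 4 4; 0 3 -3) = Δ·Π!·Σ² = 7/1980  (sign -1)
B: Δ: 2! 2! 6! / 11! → 1/13860; sum: t=1:−1/96 t=2:+1/72 = 1/288; 3j²(2 4 4; -1 1 0) = Δ·Π!·Σ² = 1/462  (sign +1)
I_A²/I_B² = (7/1980)/(1/462) = 49/30

49/30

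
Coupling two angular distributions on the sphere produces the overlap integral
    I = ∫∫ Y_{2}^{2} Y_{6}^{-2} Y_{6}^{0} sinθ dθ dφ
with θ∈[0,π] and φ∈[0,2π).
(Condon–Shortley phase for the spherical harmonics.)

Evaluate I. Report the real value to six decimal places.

Rules hold: Σm=0, L=14 even, 4≤6≤8.
N = 5·13·13 = 845
Δ = 2!·2!·10!/15! = 1/90090
Racah Σ t=0..2: t=0:+1/69120 t=1:−1/14400 t=2:+1/69120 = -7/172800
⇒ 3j(2 6 6; 0 0 0)² = 14/715, sgn -1
Racah Σ t=0..0: t=0:+1/69120 = 1/69120
⇒ 3j(2 6 6; 2 -2 0)² = 4/143, sgn +1
4πI² = N·(3j₀)²·(3jₘ)² = 56/121
I = -1·√(0.46281/4π) = -0.19190947

-0.191909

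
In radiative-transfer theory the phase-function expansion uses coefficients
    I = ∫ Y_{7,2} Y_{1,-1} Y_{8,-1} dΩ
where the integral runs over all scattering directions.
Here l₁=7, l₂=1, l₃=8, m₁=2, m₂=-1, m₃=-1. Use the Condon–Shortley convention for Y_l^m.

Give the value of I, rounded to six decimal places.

-0.140215

Checks pass: Σm=0; 16 even; l₃=8∈[6,8].
(2·7+1)(2·1+1)(2·8+1) = 765
Δ: 0! 14! 2! / 17! → 1/2040
sum: t=0:+1/25401600 = 1/25401600
3j²(7 1 8; 0 0 0) = Δ·Π!·Σ² = 8/255  (sign +1)
sum: t=0:+1/87091200 = 1/87091200
3j²(7 1 8; 2 -1 -1) = Δ·Π!·Σ² = 7/680  (sign -1)
combine: 4πI² = 765·8/255·7/680 = 21/85
take √, sign -1: I = -0.14021525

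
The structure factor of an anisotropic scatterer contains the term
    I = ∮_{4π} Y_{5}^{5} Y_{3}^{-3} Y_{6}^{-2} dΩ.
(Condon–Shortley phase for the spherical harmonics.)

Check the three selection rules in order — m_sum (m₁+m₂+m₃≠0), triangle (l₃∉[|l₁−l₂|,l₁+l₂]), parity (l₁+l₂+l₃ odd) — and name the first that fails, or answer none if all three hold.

m₁+m₂+m₃ = 5 − 3 − 2 = 0  ✓
triangle: |5−3|=2 ≤ l₃=6 ≤ 5+3=8  ✓
parity: l₁+l₂+l₃ = 14 is even  ✓

none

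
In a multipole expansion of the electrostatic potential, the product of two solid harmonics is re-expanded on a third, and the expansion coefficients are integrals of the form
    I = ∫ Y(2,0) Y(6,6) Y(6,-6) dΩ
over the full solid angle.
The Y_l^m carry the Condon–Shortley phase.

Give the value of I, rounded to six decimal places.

-0.252313

m-sum 0 ✓  L=14 even ✓  4≤6≤8 ✓
Π(2lᵢ+1) = 5×13×13 = 845
triangle coeff Δ(2,6,6) = 1/90090
Σ_t [0,2]: t=0:+1/69120 t=1:−1/14400 t=2:+1/69120 = -7/172800
(3j)²=14/715 [(2 6 6; 0 0 0)], sign=-1
Σ_t [2,2]: t=2:+1/14515200 = 1/14515200
(3j)²=22/455 [(2 6 6; 0 6 -6)], sign=+1
⇒ 4πI² = 4/5
I = (-1)√(4/5/(4π)) = -0.25231325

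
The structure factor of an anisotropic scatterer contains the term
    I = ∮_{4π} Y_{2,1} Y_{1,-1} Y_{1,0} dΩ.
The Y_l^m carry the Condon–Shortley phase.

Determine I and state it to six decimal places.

Checks pass: Σm=0; 4 even; l₃=1∈[1,3].
(2·2+1)(2·1+1)(2·1+1) = 45
Δ: 2! 2! 0! / 5! → 1/30
sum: t=1:−1/1 = -1/1
3j²(2 1 1; 0 0 0) = Δ·Π!·Σ² = 2/15  (sign +1)
sum: t=0:+1/2 = 1/2
3j²(2 1 1; 1 -1 0) = Δ·Π!·Σ² = 1/10  (sign -1)
combine: 4πI² = 45·2/15·1/10 = 3/5
take √, sign -1: I = -0.21850969

-0.218510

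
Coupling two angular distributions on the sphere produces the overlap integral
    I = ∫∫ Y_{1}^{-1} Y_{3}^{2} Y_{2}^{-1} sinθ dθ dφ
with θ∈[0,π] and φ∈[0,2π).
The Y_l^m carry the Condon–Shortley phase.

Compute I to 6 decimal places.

Rules hold: Σm=0, L=6 even, 2≤2≤4.
N = 3·7·5 = 105
Δ = 2!·0!·4!/7! = 1/105
Racah Σ t=1..1: t=1:−1/4 = -1/4
⇒ 3j(1 3 2; 0 0 0)² = 3/35, sgn -1
Racah Σ t=2..2: t=2:+1/12 = 1/12
⇒ 3j(1 3 2; -1 2 -1)² = 2/21, sgn -1
4πI² = N·(3j₀)²·(3jₘ)² = 6/7
I = +1·√(0.857143/4π) = 0.26116903

0.261169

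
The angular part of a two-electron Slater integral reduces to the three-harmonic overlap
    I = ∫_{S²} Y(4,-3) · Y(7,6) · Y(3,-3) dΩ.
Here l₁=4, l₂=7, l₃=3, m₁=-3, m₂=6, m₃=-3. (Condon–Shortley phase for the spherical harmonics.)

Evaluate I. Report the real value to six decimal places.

Rules hold: Σm=0, L=14 even, 3≤3≤11.
N = 9·15·7 = 945
Δ = 8!·0!·6!/15! = 1/45045
Racah Σ t=4..4: t=4:+1/20736 = 1/20736
⇒ 3j(4 7 3; 0 0 0)² = 35/1287, sgn -1
Racah Σ t=7..7: t=7:−1/3628800 = -1/3628800
⇒ 3j(4 7 3; -3 6 -3)² = 4/105, sgn -1
4πI² = N·(3j₀)²·(3jₘ)² = 140/143
I = +1·√(0.979021/4π) = 0.27912007

0.279120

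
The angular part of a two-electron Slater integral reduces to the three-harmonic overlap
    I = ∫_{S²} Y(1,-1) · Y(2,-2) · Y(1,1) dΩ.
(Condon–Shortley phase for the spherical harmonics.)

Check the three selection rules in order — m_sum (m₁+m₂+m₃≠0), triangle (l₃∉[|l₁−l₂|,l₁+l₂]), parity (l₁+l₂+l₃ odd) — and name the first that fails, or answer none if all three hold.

m_sum

m₁+m₂+m₃ = -1 − 2 + 1 = -2  ✗
triangle: |1−2|=1 ≤ l₃=1 ≤ 1+2=3
parity: l₁+l₂+l₃ = 4 is even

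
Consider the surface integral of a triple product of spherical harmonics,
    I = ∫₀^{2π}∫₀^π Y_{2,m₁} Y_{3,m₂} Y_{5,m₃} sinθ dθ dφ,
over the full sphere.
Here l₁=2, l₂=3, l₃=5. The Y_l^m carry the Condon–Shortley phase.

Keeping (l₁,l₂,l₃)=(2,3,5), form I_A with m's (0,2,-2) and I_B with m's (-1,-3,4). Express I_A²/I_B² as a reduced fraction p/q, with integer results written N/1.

l's match ⇒ only the (l;m) 3-j factors differ between A and B.
A: triangle coeff Δ(2,3,5) = 1/2310; Σ_t [0,0]: t=0:+1/480 = 1/480; (3j)²=3/110 [(2 3 5; 0 2 -2)], sign=-1
B: triangle coeff Δ(2,3,5) = 1/2310; Σ_t [0,0]: t=0:+1/4320 = 1/4320; (3j)²=2/55 [(2 3 5; -1 -3 4)], sign=-1
I_A²/I_B² = (3/110)/(2/55) = 3/4

3/4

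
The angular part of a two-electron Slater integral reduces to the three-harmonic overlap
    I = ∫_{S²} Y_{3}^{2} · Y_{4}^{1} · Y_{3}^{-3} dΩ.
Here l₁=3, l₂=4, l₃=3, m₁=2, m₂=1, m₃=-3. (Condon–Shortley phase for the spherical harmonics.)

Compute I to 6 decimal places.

0.140463

Checks pass: Σm=0; 10 even; l₃=3∈[1,7].
(2·3+1)(2·4+1)(2·3+1) = 441
Δ: 4! 2! 4! / 11! → 1/34650
sum: t=1:−1/72 t=2:+1/16 t=3:−1/72 = 5/144
3j²(3 4 3; 0 0 0) = Δ·Π!·Σ² = 2/77  (sign -1)
sum: t=1:−1/288 = -1/288
3j²(3 4 3; 2 1 -3) = Δ·Π!·Σ² = 5/231  (sign -1)
combine: 4πI² = 441·2/77·5/231 = 30/121
take √, sign +1: I = 0.14046335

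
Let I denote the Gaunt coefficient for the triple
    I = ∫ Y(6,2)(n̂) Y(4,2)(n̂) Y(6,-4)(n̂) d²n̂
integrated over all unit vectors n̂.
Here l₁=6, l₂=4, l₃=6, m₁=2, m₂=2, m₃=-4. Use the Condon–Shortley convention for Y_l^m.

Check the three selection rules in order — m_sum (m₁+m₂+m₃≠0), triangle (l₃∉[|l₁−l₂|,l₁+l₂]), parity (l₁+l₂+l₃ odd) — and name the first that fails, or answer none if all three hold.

m₁+m₂+m₃ = 2 + 2 − 4 = 0  ✓
triangle: |6−4|=2 ≤ l₃=6 ≤ 6+4=10  ✓
parity: l₁+l₂+l₃ = 16 is even  ✓

none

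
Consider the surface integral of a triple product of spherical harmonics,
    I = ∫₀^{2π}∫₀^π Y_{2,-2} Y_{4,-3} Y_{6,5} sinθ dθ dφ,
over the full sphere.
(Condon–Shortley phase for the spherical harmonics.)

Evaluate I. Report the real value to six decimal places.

-0.288917

Rules hold: Σm=0, L=12 even, 2≤6≤6.
N = 5·9·13 = 585
Δ = 0!·4!·8!/13! = 1/6435
Racah Σ t=0..0: t=0:+1/2304 = 1/2304
⇒ 3j(2 4 6; 0 0 0)² = 5/143, sgn +1
Racah Σ t=0..0: t=0:+1/120960 = 1/120960
⇒ 3j(2 4 6; -2 -3 5)² = 2/39, sgn -1
4πI² = N·(3j₀)²·(3jₘ)² = 150/143
I = -1·√(1.04895/4π) = -0.28891672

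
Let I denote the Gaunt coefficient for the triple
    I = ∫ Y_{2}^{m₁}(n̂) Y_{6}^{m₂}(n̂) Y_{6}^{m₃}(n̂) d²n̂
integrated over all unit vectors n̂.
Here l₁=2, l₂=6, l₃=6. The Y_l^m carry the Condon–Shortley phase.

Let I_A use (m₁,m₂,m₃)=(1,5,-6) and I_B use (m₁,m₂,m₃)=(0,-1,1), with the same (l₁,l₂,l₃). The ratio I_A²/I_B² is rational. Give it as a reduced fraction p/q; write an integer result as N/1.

l's match ⇒ only the (l;m) 3-j factors differ between A and B.
A: triangle coeff Δ(2,6,6) = 1/90090; Σ_t [1,1]: t=1:−1/7257600 = -1/7257600; (3j)²=11/455 [(2 6 6; 1 5 -6)], sign=-1
B: triangle coeff Δ(2,6,6) = 1/90090; Σ_t [0,2]: t=0:+1/57600 t=1:−1/17280 t=2:+1/120960 = -13/403200; (3j)²=13/770 [(2 6 6; 0 -1 1)], sign=+1
I_A²/I_B² = (11/455)/(13/770) = 242/169

242/169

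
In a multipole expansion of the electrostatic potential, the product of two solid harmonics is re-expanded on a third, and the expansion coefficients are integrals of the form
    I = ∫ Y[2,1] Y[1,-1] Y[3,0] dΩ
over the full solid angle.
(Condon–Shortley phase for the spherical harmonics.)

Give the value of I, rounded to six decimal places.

0.143048

Checks pass: Σm=0; 6 even; l₃=3∈[1,3].
(2·2+1)(2·1+1)(2·3+1) = 105
Δ: 0! 4! 2! / 7! → 1/105
sum: t=0:+1/4 = 1/4
3j²(2 1 3; 0 0 0) = Δ·Π!·Σ² = 3/35  (sign -1)
sum: t=0:+1/12 = 1/12
3j²(2 1 3; 1 -1 0) = Δ·Π!·Σ² = 1/35  (sign -1)
combine: 4πI² = 105·3/35·1/35 = 9/35
take √, sign +1: I = 0.14304817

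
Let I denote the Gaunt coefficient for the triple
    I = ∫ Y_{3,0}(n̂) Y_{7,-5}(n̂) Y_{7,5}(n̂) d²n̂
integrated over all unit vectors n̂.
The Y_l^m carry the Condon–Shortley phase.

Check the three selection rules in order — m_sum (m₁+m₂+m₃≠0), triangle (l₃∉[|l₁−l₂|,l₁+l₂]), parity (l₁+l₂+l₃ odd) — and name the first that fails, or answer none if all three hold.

parity

m₁+m₂+m₃ = 0 − 5 + 5 = 0  ✓
triangle: |3−7|=4 ≤ l₃=7 ≤ 3+7=10  ✓
parity: l₁+l₂+l₃ = 17 is odd  ✗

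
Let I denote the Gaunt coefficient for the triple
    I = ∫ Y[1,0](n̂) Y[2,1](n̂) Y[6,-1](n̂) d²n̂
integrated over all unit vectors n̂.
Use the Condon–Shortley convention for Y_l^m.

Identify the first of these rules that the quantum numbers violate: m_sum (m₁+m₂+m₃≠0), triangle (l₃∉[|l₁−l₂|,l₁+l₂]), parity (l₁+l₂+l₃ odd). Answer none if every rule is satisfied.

azimuthal sum: 0 + 1 − 1 = 0  ✓
1 ≤ 6 ≤ 3 (triangle on l)  ✗
L = 1 + 2 + 6 = 9 (odd)

triangle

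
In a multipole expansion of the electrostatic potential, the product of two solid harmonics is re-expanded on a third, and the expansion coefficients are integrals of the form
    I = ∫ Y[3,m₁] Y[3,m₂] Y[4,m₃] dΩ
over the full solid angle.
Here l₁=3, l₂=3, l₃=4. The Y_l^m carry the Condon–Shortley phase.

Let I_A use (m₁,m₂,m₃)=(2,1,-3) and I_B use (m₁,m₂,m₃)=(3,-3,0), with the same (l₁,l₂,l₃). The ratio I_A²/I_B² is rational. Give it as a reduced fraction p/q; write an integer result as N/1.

l's match ⇒ only the (l;m) 3-j factors differ between A and B.
A: triangle coeff Δ(3,3,4) = 1/34650; Σ_t [0,1]: t=0:+1/288 t=1:−1/144 = -1/288; (3j)²=1/99 [(3 3 4; 2 1 -3)], sign=+1
B: triangle coeff Δ(3,3,4) = 1/34650; Σ_t [0,0]: t=0:+1/1152 = 1/1152; (3j)²=1/154 [(3 3 4; 3 -3 0)], sign=+1
I_A²/I_B² = (1/99)/(1/154) = 14/9

14/9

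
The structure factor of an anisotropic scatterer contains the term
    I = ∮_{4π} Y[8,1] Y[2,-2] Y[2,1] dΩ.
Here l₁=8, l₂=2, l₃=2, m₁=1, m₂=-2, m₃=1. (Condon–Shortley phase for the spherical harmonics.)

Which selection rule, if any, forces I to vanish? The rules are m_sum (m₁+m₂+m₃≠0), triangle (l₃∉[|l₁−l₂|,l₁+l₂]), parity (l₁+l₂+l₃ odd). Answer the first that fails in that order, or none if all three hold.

triangle

m₁+m₂+m₃ = 1 − 2 + 1 = 0  ✓
triangle: |8−2|=6 ≤ l₃=2 ≤ 8+2=10  ✗
parity: l₁+l₂+l₃ = 12 is even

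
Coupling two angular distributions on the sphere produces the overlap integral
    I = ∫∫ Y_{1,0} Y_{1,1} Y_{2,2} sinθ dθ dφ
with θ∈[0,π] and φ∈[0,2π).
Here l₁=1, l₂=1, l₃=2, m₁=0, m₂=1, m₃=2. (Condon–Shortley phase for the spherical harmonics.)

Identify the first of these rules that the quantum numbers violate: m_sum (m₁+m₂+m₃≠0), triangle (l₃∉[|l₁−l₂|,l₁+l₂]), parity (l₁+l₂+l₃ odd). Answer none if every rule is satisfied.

azimuthal sum: 0 + 1 + 2 = 3  ✗
0 ≤ 2 ≤ 2 (triangle on l)
L = 1 + 1 + 2 = 4 (even)

m_sum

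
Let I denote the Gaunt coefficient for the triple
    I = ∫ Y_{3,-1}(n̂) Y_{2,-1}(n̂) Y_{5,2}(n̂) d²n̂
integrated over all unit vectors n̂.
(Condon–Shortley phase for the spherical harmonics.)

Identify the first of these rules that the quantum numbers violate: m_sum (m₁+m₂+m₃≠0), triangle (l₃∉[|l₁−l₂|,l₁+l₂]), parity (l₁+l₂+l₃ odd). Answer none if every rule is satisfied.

azimuthal sum: -1 − 1 + 2 = 0  ✓
1 ≤ 5 ≤ 5 (triangle on l)  ✓
L = 3 + 2 + 5 = 10 (even)  ✓

none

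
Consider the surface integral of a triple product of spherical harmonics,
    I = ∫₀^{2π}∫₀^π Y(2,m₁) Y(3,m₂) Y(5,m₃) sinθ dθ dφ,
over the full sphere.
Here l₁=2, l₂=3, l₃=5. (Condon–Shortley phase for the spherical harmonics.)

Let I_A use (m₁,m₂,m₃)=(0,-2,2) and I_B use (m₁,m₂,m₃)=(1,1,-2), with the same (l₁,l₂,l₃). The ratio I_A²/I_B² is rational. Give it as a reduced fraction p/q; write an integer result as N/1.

3/5

l's match ⇒ only the (l;m) 3-j factors differ between A and B.
A: triangle coeff Δ(2,3,5) = 1/2310; Σ_t [0,0]: t=0:+1/480 = 1/480; (3j)²=3/110 [(2 3 5; 0 -2 2)], sign=-1
B: triangle coeff Δ(2,3,5) = 1/2310; Σ_t [0,0]: t=0:+1/288 = 1/288; (3j)²=1/22 [(2 3 5; 1 1 -2)], sign=-1
I_A²/I_B² = (3/110)/(1/22) = 3/5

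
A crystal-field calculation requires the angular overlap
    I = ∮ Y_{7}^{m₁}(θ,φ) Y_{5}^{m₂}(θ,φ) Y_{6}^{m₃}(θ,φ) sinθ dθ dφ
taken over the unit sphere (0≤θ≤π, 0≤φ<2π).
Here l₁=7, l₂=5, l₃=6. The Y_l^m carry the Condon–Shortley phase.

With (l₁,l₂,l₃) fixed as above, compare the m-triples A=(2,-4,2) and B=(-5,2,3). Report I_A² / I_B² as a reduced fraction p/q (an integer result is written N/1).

19208/27753

l's match ⇒ only the (l;m) 3-j factors differ between A and B.
A: triangle coeff Δ(7,5,6) = 1/174594420; Σ_t [0,1]: t=0:+1/3110400 t=1:−1/1658880 = -7/24883200; (3j)²=4802/692835 [(7 5 6; 2 -4 2)], sign=-1
B: triangle coeff Δ(7,5,6) = 1/174594420; Σ_t [4,6]: t=4:+1/11612160 t=5:−1/2419200 t=6:+1/6220800 = -29/174182400; (3j)²=841/83980 [(7 5 6; -5 2 3)], sign=+1
I_A²/I_B² = (4802/692835)/(841/83980) = 19208/27753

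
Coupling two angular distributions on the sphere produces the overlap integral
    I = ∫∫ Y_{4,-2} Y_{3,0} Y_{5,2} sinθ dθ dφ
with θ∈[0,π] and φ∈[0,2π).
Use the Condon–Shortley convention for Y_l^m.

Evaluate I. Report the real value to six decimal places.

0.022664

m-sum 0 ✓  L=12 even ✓  1≤5≤7 ✓
Π(2lᵢ+1) = 9×7×11 = 693
triangle coeff Δ(4,3,5) = 1/180180
Σ_t [0,2]: t=0:+1/576 t=1:−1/144 t=2:+1/576 = -1/288
(3j)²=20/1001 [(4 3 5; 0 0 0)], sign=+1
Σ_t [0,2]: t=0:+1/8640 t=1:−1/480 t=2:+1/576 = -1/4320
(3j)²=1/2145 [(4 3 5; -2 0 2)], sign=+1
⇒ 4πI² = 12/1859
I = (+1)√(12/1859/(4π)) = 0.02266449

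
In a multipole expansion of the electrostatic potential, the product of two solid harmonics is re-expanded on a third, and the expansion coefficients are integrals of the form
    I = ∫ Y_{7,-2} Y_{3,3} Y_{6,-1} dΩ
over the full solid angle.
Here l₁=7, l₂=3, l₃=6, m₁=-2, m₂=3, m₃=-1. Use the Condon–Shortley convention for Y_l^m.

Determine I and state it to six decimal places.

-0.170823

m-sum 0 ✓  L=16 even ✓  4≤6≤10 ✓
Π(2lᵢ+1) = 15×7×13 = 1365
triangle coeff Δ(7,3,6) = 1/2042040
Σ_t [1,3]: t=1:−1/207360 t=2:+1/57600 t=3:−1/207360 = 1/129600
(3j)²=168/12155 [(7 3 6; 0 0 0)], sign=+1
Σ_t [4,4]: t=4:+1/691200 = 1/691200
(3j)²=189/9724 [(7 3 6; -2 3 -1)], sign=-1
⇒ 4πI² = 166698/454597
I = (-1)√(166698/454597/(4π)) = -0.17082325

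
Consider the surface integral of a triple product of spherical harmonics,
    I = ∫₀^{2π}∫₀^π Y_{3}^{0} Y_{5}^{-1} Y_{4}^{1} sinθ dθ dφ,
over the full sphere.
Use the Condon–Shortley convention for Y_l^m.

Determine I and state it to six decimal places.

-0.115089

Checks pass: Σm=0; 12 even; l₃=4∈[2,8].
(2·3+1)(2·5+1)(2·4+1) = 693
Δ: 4! 2! 6! / 13! → 1/180180
sum: t=1:−1/576 t=2:+1/144 t=3:−1/576 = 1/288
3j²(3 5 4; 0 0 0) = Δ·Π!·Σ² = 20/1001  (sign +1)
sum: t=1:−1/432 t=2:+1/192 t=3:−1/1440 = 19/8640
3j²(3 5 4; 0 -1 1) = Δ·Π!·Σ² = 361/30030  (sign -1)
combine: 4πI² = 693·20/1001·361/30030 = 2166/13013
take √, sign -1: I = -0.11508947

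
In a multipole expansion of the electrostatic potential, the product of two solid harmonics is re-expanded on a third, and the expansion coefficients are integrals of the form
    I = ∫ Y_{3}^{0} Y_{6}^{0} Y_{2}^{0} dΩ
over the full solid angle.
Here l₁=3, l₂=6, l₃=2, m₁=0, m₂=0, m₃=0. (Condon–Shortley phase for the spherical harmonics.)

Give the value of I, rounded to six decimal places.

l₃=2 ∉ [3,9] — triangle fails ⇒ I = 0

0.000000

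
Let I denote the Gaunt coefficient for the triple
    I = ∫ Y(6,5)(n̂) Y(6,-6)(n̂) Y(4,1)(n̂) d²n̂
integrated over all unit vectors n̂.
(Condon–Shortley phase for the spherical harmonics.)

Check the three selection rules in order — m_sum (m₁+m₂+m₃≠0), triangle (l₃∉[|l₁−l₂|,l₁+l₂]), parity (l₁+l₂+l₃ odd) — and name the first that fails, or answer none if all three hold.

none

m₁+m₂+m₃ = 5 − 6 + 1 = 0  ✓
triangle: |6−6|=0 ≤ l₃=4 ≤ 6+6=12  ✓
parity: l₁+l₂+l₃ = 16 is even  ✓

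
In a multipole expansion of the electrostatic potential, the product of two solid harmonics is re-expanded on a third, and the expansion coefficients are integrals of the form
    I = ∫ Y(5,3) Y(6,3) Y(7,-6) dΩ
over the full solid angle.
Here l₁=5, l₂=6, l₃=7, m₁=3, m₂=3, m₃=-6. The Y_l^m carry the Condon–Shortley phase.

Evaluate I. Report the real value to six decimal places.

Checks pass: Σm=0; 18 even; l₃=7∈[1,11].
(2·5+1)(2·6+1)(2·7+1) = 2145
Δ: 4! 6! 8! / 19! → 1/174594420
sum: t=0:+1/4147200 t=1:−1/207360 t=2:+1/82944 t=3:−1/207360 t=4:+1/4147200 = 1/345600
3j²(5 6 7; 0 0 0) = Δ·Π!·Σ² = 420/46189  (sign -1)
sum: t=1:−1/29030400 t=2:+1/14515200 = 1/29030400
3j²(5 6 7; 3 3 -6) = Δ·Π!·Σ² = 12/1615  (sign -1)
combine: 4πI² = 2145·420/46189·12/1615 = 15120/104329
take √, sign +1: I = 0.10739114

0.107391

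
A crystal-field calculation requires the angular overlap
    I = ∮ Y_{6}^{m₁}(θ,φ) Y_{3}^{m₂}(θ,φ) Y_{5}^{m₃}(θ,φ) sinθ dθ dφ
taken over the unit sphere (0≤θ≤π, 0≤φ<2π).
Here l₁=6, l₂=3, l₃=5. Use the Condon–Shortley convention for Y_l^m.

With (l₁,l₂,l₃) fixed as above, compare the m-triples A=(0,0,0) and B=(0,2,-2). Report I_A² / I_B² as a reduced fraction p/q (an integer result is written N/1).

Shared (l₁,l₂,l₃)=(6,3,5): N and (l;000)² cancel in I_A²/I_B².
A: Δ = 4!·8!·2!/15! = 1/675675; Racah Σ t=1..3: t=1:−1/8640 t=2:+1/2304 t=3:−1/8640 = 7/34560; ⇒ 3j(6 3 5; 0 0 0)² = 7/429, sgn -1
B: Δ = 4!·8!·2!/15! = 1/675675; Racah Σ t=3..4: t=3:−1/8640 t=4:+1/34560 = -1/11520; ⇒ 3j(6 3 5; 0 2 -2)² = 3/143, sgn +1
I_A²/I_B² = (7/429)/(3/143) = 7/9

7/9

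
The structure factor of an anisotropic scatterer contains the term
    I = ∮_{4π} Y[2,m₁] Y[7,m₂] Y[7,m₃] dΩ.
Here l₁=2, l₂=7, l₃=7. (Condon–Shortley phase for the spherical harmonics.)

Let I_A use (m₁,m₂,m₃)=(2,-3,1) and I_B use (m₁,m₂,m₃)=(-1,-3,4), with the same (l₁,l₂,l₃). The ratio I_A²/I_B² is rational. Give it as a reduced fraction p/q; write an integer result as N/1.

l's match ⇒ only the (l;m) 3-j factors differ between A and B.
A: triangle coeff Δ(2,7,7) = 1/185640; Σ_t [0,0]: t=0:+1/3870720 = 1/3870720; (3j)²=135/6188 [(2 7 7; 2 -3 1)], sign=+1
B: triangle coeff Δ(2,7,7) = 1/185640; Σ_t [1,2]: t=1:−1/4354560 t=2:+1/14515200 = -1/6220800; (3j)²=77/4420 [(2 7 7; -1 -3 4)], sign=+1
I_A²/I_B² = (135/6188)/(77/4420) = 675/539

675/539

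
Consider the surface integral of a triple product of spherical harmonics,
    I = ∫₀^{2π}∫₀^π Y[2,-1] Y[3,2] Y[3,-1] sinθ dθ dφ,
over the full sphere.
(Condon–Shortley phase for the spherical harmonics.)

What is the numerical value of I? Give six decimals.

Rules hold: Σm=0, L=8 even, 1≤3≤5.
N = 5·7·7 = 245
Δ = 2!·2!·4!/9! = 1/3780
Racah Σ t=0..2: t=0:+1/24 t=1:−1/4 t=2:+1/24 = -1/6
⇒ 3j(2 3 3; 0 0 0)² = 4/105, sgn +1
Racah Σ t=1..2: t=1:−1/48 t=2:+1/12 = 1/16
⇒ 3j(2 3 3; -1 2 -1)² = 1/28, sgn +1
4πI² = N·(3j₀)²·(3jₘ)² = 1/3
I = +1·√(0.333333/4π) = 0.16286750

0.162868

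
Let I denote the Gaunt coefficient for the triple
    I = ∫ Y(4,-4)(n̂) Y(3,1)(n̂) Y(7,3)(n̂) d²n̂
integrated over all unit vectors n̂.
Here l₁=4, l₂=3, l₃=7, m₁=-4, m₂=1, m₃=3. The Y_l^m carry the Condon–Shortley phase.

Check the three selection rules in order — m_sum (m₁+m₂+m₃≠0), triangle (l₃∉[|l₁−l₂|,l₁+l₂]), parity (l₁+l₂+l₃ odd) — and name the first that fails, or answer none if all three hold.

azimuthal sum: -4 + 1 + 3 = 0  ✓
1 ≤ 7 ≤ 7 (triangle on l)  ✓
L = 4 + 3 + 7 = 14 (even)  ✓

none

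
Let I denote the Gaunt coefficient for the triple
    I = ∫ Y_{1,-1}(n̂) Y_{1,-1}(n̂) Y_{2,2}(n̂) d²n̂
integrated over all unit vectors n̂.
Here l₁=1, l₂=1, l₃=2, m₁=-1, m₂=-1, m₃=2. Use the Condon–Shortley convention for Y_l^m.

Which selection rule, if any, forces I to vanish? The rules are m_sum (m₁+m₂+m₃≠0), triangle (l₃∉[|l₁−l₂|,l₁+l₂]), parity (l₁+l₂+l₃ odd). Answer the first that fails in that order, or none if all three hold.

m₁+m₂+m₃ = -1 − 1 + 2 = 0  ✓
triangle: |1−1|=0 ≤ l₃=2 ≤ 1+1=2  ✓
parity: l₁+l₂+l₃ = 4 is even  ✓

none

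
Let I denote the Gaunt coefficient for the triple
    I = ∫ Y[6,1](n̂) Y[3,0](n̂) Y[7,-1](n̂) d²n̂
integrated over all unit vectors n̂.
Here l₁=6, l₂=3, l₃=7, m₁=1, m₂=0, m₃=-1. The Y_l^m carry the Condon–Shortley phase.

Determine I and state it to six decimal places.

-0.127722

Rules hold: Σm=0, L=16 even, 3≤7≤9.
N = 13·7·15 = 1365
Δ = 2!·10!·4!/17! = 1/2042040
Racah Σ t=0..2: t=0:+1/207360 t=1:−1/57600 t=2:+1/207360 = -1/129600
⇒ 3j(6 3 7; 0 0 0)² = 168/12155, sgn +1
Racah Σ t=0..2: t=0:+1/172800 t=1:−1/69120 t=2:+1/362880 = -43/7257600
⇒ 3j(6 3 7; 1 0 -1)² = 1849/170170, sgn -1
4πI² = N·(3j₀)²·(3jₘ)² = 465948/2272985
I = -1·√(0.204994/4π) = -0.12772194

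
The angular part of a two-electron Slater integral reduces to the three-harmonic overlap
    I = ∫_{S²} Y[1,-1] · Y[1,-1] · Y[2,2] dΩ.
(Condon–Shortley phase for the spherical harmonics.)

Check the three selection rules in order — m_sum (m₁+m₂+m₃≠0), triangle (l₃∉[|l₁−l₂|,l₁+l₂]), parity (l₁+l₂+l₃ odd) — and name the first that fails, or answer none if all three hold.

azimuthal sum: -1 − 1 + 2 = 0  ✓
0 ≤ 2 ≤ 2 (triangle on l)  ✓
L = 1 + 1 + 2 = 4 (even)  ✓

none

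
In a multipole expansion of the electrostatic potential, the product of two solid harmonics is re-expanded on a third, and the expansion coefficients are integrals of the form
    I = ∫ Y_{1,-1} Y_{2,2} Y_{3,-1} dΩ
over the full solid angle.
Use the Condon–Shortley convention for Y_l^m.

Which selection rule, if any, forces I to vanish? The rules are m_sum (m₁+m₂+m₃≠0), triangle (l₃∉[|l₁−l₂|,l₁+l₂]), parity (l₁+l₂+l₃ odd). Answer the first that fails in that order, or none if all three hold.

Σmᵢ = 0  ✓
l₃∈[|l₁−l₂|,l₁+l₂]=[1,3], have l₃=3  ✓
Σlᵢ = 6 ⇒ even  ✓

none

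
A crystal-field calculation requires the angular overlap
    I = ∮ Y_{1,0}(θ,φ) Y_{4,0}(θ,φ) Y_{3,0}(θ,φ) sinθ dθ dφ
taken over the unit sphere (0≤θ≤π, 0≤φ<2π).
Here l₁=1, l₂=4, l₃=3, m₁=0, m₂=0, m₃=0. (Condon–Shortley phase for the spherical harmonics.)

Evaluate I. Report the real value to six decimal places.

0.246233

Rules hold: Σm=0, L=8 even, 3≤3≤5.
N = 3·9·7 = 189
Δ = 2!·0!·6!/9! = 1/252
Racah Σ t=1..1: t=1:−1/36 = -1/36
⇒ 3j(1 4 3; 0 0 0)² = 4/63, sgn +1
(m-triple is (0,0,0) — same symbol as above.)
4πI² = N·(3j₀)²·(3jₘ)² = 16/21
I = +1·√(0.761905/4π) = 0.24623252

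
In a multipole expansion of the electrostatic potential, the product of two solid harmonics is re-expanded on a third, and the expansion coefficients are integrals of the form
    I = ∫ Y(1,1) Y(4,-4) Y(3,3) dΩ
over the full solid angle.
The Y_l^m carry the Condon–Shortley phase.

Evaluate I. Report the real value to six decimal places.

Rules hold: Σm=0, L=8 even, 3≤3≤5.
N = 3·9·7 = 189
Δ = 2!·0!·6!/9! = 1/252
Racah Σ t=1..1: t=1:−1/36 = -1/36
⇒ 3j(1 4 3; 0 0 0)² = 4/63, sgn +1
Racah Σ t=0..0: t=0:+1/1440 = 1/1440
⇒ 3j(1 4 3; 1 -4 3)² = 1/9, sgn +1
4πI² = N·(3j₀)²·(3jₘ)² = 4/3
I = +1·√(1.33333/4π) = 0.32573501

0.325735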